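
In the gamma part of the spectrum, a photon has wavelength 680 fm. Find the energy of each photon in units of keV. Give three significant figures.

1820 keV

Use h = 6.62607015 × 10^-34 J·s, c = 2.99792458 × 10^8 m/s, 1 eV = 1.602176634 × 10^-19 J.
Convert to SI: λ = 680 fm = 6.8 × 10^-13 m.
For a photon E = hc/λ, so E = 2.921 × 10^-13 J.
Converting to keV: E = 1823 keV ≈ 1820 keV.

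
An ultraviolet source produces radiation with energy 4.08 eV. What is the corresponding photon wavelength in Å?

In SI units: E = 4.08 eV = 6.5369 × 10^-19 J.
Since λ = hc/E for a photon, λ = 3.039 × 10^-7 m.
Converting to Å: λ = 3039 Å ≈ 3040 Å.

3040 Å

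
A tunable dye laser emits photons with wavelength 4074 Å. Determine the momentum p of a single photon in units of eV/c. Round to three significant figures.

3.04 eV/c

In SI units: λ = 4074 Å = 4.074 × 10^-7 m.
For a photon p = h/λ, so p = 1.626 × 10^-27 kg·m/s.
Converting to eV/c: p = 3.043 eV/c ≈ 3.04 eV/c.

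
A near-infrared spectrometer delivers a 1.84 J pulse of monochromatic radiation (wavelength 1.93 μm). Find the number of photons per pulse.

1.79·10^19 photons

Per-photon energy: E = 1.029·10^-19 J (from wavelength = 1.93 μm).
N = E_total / E_photon = 1.84 J / 1.029·10^-19 J = 1.79·10^19.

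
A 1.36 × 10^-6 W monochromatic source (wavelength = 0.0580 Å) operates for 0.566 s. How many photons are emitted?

Total energy: E_total = P·t = 1.36 × 10^-6 × 0.566 = 7.698 × 10^-7 J.
Per-photon energy: E = 3.425 × 10^-14 J.
N = E_total / E_photon = 2.25 × 10^7.

2.25 × 10^7 photons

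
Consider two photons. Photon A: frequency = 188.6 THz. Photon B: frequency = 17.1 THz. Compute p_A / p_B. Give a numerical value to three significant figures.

11.0

p_A = 4.168e-28 kg·m/s (from frequency = 188.6 THz, via p = hf/c).
p_B = 3.779e-29 kg·m/s (from frequency = 17.1 THz, via p = hf/c).
Ratio = 4.168e-28 / 3.779e-29 = 11.0.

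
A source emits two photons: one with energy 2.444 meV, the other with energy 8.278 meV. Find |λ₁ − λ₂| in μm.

358 μm

Using λ = hc/E: λ₁ = 5.0730e-4 m, λ₂ = 1.4978e-4 m.
|Δλ| = |5.0730e-4 − 1.4978e-4| = 3.58e-4 m = 358 μm.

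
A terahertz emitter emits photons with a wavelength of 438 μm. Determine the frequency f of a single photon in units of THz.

0.684 THz

Take c = 2.99792458e8 m/s.
Convert to SI: λ = 438 μm = 4.38e-4 m.
Since f = c/λ for a photon, f = 6.845e11 Hz.
Converting to THz: f = 0.6845 THz ≈ 0.684 THz.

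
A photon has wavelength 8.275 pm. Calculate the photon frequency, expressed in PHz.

Take c = 2.99792458e8 m/s.
In SI units: λ = 8.275 pm = 8.275e-12 m.
The photon relation is f = c/λ, giving f = 3.623e19 Hz.
Converting to PHz: f = 36230 PHz ≈ 3.62e4 PHz.

3.62e4 PHz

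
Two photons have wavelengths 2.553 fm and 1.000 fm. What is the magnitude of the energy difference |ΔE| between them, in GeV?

Using E = hc/λ: E₁ = 7.7808 × 10^-11 J, E₂ = 1.9864 × 10^-10 J.
|ΔE| = |7.7808 × 10^-11 − 1.9864 × 10^-10| = 1.21 × 10^-10 J = 0.754 GeV.

0.754 GeV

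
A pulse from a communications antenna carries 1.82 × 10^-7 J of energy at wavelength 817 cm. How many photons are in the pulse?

7.49 × 10^18 photons

Per-photon energy: E = 2.431 × 10^-26 J (from wavelength = 817 cm).
N = E_total / E_photon = 1.82 × 10^-7 J / 2.431 × 10^-26 J = 7.49 × 10^18.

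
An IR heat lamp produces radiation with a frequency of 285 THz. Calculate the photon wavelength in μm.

1.05 μm

In SI units: f = 285 THz = 2.85·10^14 Hz.
The photon relation is λ = c/f, giving λ = 1.052·10^-6 m.
Converting to μm: λ = 1.052 μm ≈ 1.05 μm.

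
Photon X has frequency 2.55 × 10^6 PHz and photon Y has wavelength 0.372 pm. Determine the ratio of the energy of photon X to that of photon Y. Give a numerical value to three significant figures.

3.16

E_X = 1.690 × 10^-12 J (from frequency = 2.55 × 10^6 PHz, via E = hf).
E_Y = 5.340 × 10^-13 J (from wavelength = 0.372 pm, via E = hc/λ).
Ratio = 1.690 × 10^-12 / 5.340 × 10^-13 = 3.16.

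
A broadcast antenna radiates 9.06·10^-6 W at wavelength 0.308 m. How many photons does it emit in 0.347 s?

Total energy: E_total = P·t = 9.06·10^-6 × 0.347 = 3.144·10^-6 J.
Per-photon energy: E = 6.449·10^-25 J.
N = E_total / E_photon = 4.87·10^18.

4.87·10^18 photons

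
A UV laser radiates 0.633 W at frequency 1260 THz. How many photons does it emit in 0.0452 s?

Total energy: E_total = P·t = 0.633 × 0.0452 = 0.02861 J.
Per-photon energy: E = 8.349 × 10^-19 J.
N = E_total / E_photon = 3.43 × 10^16.

3.43 × 10^16 photons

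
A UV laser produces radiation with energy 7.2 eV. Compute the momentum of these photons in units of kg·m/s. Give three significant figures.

3.85·10^-27 kg·m/s

(c = 2.99792458·10^8 m/s, 1 eV = 1.602176634·10^-19 J.)
In SI units: E = 7.2 eV = 1.1536·10^-18 J.
Apply p = E/c: p = 3.848·10^-27 kg·m/s.
So p ≈ 3.85·10^-27 kg·m/s.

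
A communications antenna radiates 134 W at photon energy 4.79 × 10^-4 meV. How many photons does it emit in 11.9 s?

Total energy: E_total = P·t = 134 × 11.9 = 1595 J.
Per-photon energy: E = 7.674 × 10^-26 J.
N = E_total / E_photon = 2.08 × 10^28.

2.08 × 10^28 photons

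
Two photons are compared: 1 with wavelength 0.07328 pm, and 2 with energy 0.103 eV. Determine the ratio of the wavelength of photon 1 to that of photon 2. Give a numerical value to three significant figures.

λ_1 = 7.328·10^-14 m (from wavelength = 0.07328 pm, via λ given directly).
λ_2 = 1.204·10^-5 m (from energy = 0.103 eV, via λ = hc/E).
Ratio = 7.328·10^-14 / 1.204·10^-5 = 6.09·10^-9.

6.09·10^-9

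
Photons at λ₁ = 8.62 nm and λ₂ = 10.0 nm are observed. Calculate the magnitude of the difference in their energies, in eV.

Using E = hc/λ: E₁ = 2.304 × 10^-17 J, E₂ = 1.986 × 10^-17 J.
|ΔE| = |2.304 × 10^-17 − 1.986 × 10^-17| = 3.18 × 10^-18 J = 19.8 eV.

19.8 eV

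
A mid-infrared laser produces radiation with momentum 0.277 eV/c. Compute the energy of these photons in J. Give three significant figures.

Convert to SI: p = 0.277 eV/c = 1.4804·10^-28 kg·m/s.
Since E = pc for a photon, E = 4.438·10^-20 J.
So E ≈ 4.44·10^-20 J.

4.44·10^-20 J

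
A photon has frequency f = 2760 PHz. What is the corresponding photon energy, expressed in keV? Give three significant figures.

(h = 6.62607015e-34 J·s, 1 eV = 1.602176634e-19 J.)
First convert: f = 2760 PHz = 2.760e18 Hz.
The photon relation is E = hf, giving E = 1.829e-15 J.
Converting to keV: E = 11.41 keV ≈ 11.4 keV.

11.4 keV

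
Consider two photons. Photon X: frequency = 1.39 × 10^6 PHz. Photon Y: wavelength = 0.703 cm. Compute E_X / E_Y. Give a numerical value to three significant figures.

3.26 × 10^10

E_X = 9.210 × 10^-13 J (from frequency = 1.39 × 10^6 PHz, via E = hf).
E_Y = 2.826 × 10^-23 J (from wavelength = 0.703 cm, via E = hc/λ).
Ratio = 9.210 × 10^-13 / 2.826 × 10^-23 = 3.26 × 10^10.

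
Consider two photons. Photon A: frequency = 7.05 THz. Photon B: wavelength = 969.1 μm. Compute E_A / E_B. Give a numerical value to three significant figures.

22.8

E_A = 4.671e-21 J (from frequency = 7.05 THz, via E = hf).
E_B = 2.050e-22 J (from wavelength = 969.1 μm, via E = hc/λ).
Ratio = 4.671e-21 / 2.050e-22 = 22.8.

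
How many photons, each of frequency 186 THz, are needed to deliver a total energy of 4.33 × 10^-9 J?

3.51 × 10^10 photons

Per-photon energy: E = 1.232 × 10^-19 J (from frequency = 186 THz).
N = E_total / E_photon = 4.33 × 10^-9 J / 1.232 × 10^-19 J = 3.51 × 10^10.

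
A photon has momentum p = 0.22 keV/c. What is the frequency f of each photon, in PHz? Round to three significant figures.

53.2 PHz

In SI units: p = 0.22 keV/c = 1.1757e-25 kg·m/s.
Apply f = pc/h: f = 5.320e16 Hz.
Converting to PHz: f = 53.20 PHz ≈ 53.2 PHz.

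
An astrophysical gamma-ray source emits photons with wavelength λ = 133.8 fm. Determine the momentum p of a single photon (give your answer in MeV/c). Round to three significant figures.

In SI units: λ = 133.8 fm = 1.338·10^-13 m.
Since p = h/λ for a photon, p = 4.952·10^-21 kg·m/s.
Converting to MeV/c: p = 9.266 MeV/c ≈ 9.27 MeV/c.

9.27 MeV/c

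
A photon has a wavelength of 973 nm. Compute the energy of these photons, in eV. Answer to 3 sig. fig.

1.27 eV

In SI units: λ = 973 nm = 9.73·10^-7 m.
The photon relation is E = hc/λ, giving E = 2.042·10^-19 J.
Converting to eV: E = 1.274 eV ≈ 1.27 eV.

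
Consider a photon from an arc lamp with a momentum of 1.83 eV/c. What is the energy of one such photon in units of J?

Take c = 2.99792458·10^8 m/s, 1 eV = 1.602176634·10^-19 J.
First convert: p = 1.83 eV/c = 9.7800·10^-28 kg·m/s.
Since E = pc for a photon, E = 2.932·10^-19 J.
So E ≈ 2.93·10^-19 J.

2.93·10^-19 J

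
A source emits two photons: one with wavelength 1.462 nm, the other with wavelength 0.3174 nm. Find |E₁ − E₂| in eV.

3060 eV

Using E = hc/λ: E₁ = 1.3587e-16 J, E₂ = 6.2585e-16 J.
|ΔE| = |1.3587e-16 − 6.2585e-16| = 4.90e-16 J = 3060 eV.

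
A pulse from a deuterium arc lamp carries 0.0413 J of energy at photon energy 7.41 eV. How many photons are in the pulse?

Per-photon energy: E = 1.187e-18 J (from energy = 7.41 eV).
N = E_total / E_photon = 0.0413 J / 1.187e-18 J = 3.48e16.

3.48e16 photons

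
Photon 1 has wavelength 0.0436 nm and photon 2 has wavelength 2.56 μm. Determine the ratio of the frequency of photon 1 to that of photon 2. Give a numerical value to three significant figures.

f_1 = 6.876 × 10^18 Hz (from wavelength = 0.0436 nm, via f = c/λ).
f_2 = 1.171 × 10^14 Hz (from wavelength = 2.56 μm, via f = c/λ).
Ratio = 6.876 × 10^18 / 1.171 × 10^14 = 5.87 × 10^4.

5.87 × 10^4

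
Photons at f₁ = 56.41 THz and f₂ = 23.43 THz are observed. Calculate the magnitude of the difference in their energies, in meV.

136 meV

Using E = hf: E₁ = 3.7378 × 10^-20 J, E₂ = 1.5525 × 10^-20 J.
|ΔE| = |3.7378 × 10^-20 − 1.5525 × 10^-20| = 2.19 × 10^-20 J = 136 meV.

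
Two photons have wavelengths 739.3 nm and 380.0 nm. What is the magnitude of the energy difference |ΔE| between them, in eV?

Using E = hc/λ: E₁ = 2.6869·10^-19 J, E₂ = 5.2275·10^-19 J.
|ΔE| = |2.6869·10^-19 − 5.2275·10^-19| = 2.54·10^-19 J = 1.59 eV.

1.59 eV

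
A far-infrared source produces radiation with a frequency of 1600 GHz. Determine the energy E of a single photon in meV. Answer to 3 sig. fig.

(h = 6.62607015e-34 J·s, 1 eV = 1.602176634e-19 J.)
First convert: f = 1600 GHz = 1.6e12 Hz.
The photon relation is E = hf, giving E = 1.060e-21 J.
Converting to meV: E = 6.617 meV ≈ 6.62 meV.

6.62 meV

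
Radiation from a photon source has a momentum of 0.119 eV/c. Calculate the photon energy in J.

Take c = 2.99792458e8 m/s, 1 eV = 1.602176634e-19 J.
Convert to SI: p = 0.119 eV/c = 6.3597e-29 kg·m/s.
The photon relation is E = pc, giving E = 1.907e-20 J.
So E ≈ 1.91e-20 J.

1.91e-20 J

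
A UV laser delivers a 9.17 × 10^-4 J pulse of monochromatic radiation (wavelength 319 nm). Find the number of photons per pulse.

Per-photon energy: E = 6.227 × 10^-19 J (from wavelength = 319 nm).
N = E_total / E_photon = 9.17 × 10^-4 J / 6.227 × 10^-19 J = 1.47 × 10^15.

1.47 × 10^15 photons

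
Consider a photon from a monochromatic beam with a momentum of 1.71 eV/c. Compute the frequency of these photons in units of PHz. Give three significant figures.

0.413 PHz

First convert: p = 1.71 eV/c = 9.1387·10^-28 kg·m/s.
For a photon f = pc/h, so f = 4.135·10^14 Hz.
Converting to PHz: f = 0.4135 PHz ≈ 0.413 PHz.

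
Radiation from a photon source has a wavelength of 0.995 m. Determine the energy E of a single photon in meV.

For a photon E = hc/λ, so E = 1.996·10^-25 J.
Converting to meV: E = 0.001246 meV ≈ 1.25·10^-3 meV.

1.25·10^-3 meV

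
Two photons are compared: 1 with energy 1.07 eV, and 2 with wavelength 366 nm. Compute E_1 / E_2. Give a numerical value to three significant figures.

0.316

E_1 = 1.714 × 10^-19 J (from energy = 1.07 eV, via E given directly).
E_2 = 5.427 × 10^-19 J (from wavelength = 366 nm, via E = hc/λ).
Ratio = 1.714 × 10^-19 / 5.427 × 10^-19 = 0.316.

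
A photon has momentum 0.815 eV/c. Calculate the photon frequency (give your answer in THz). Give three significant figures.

Convert to SI: p = 0.815 eV/c = 4.3556e-28 kg·m/s.
Apply f = pc/h: f = 1.971e14 Hz.
Converting to THz: f = 197.1 THz ≈ 197 THz.

197 THz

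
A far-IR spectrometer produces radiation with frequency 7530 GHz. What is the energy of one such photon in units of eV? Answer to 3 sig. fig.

0.0311 eV

Use h = 6.62607015e-34 J·s, 1 eV = 1.602176634e-19 J.
In SI units: f = 7530 GHz = 7.53e12 Hz.
Apply E = hf: E = 4.989e-21 J.
Converting to eV: E = 0.03114 eV ≈ 0.0311 eV.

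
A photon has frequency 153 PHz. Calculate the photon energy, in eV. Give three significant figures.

Convert to SI: f = 153 PHz = 1.53e17 Hz.
For a photon E = hf, so E = 1.014e-16 J.
Converting to eV: E = 632.8 eV ≈ 633 eV.

633 eV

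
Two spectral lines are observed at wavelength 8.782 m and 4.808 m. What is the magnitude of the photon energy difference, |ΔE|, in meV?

1.17e-4 meV

Using E = hc/λ: E₁ = 2.2620e-26 J, E₂ = 4.1315e-26 J.
|ΔE| = |2.2620e-26 − 4.1315e-26| = 1.87e-26 J = 1.17e-4 meV.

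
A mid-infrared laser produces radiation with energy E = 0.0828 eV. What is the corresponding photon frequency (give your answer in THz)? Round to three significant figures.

20.0 THz

Convert to SI: E = 0.0828 eV = 1.3266e-20 J.
The photon relation is f = E/h, giving f = 2.002e13 Hz.
Converting to THz: f = 20.02 THz ≈ 20.0 THz.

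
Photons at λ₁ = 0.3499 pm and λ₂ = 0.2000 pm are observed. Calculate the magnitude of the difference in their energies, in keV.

Using E = hc/λ: E₁ = 5.6772 × 10^-13 J, E₂ = 9.9322 × 10^-13 J.
|ΔE| = |5.6772 × 10^-13 − 9.9322 × 10^-13| = 4.26 × 10^-13 J = 2660 keV.

2660 keV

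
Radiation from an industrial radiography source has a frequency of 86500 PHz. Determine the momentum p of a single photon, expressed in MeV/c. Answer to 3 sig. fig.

Take h = 6.62607015 × 10^-34 J·s, c = 2.99792458 × 10^8 m/s, 1 eV = 1.602176634 × 10^-19 J.
In SI units: f = 86500 PHz = 8.65 × 10^19 Hz.
Since p = hf/c for a photon, p = 1.912 × 10^-22 kg·m/s.
Converting to MeV/c: p = 0.3577 MeV/c ≈ 0.358 MeV/c.

0.358 MeV/c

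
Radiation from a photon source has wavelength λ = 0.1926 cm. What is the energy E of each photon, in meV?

In SI units: λ = 0.1926 cm = 0.001926 m.
The photon relation is E = hc/λ, giving E = 1.031e-22 J.
Converting to meV: E = 0.6437 meV ≈ 0.644 meV.

0.644 meV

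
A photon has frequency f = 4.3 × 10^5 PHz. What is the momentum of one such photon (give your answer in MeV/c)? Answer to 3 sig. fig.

1.78 MeV/c

Use h = 6.62607015 × 10^-34 J·s, c = 2.99792458 × 10^8 m/s, 1 eV = 1.602176634 × 10^-19 J.
First convert: f = 4.3 × 10^5 PHz = 4.3 × 10^20 Hz.
Apply p = hf/c: p = 9.504 × 10^-22 kg·m/s.
Converting to MeV/c: p = 1.778 MeV/c ≈ 1.78 MeV/c.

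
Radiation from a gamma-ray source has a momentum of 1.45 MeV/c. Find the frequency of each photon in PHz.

Convert to SI: p = 1.45 MeV/c = 7.7492·10^-22 kg·m/s.
For a photon f = pc/h, so f = 3.506·10^20 Hz.
Converting to PHz: f = 350600 PHz ≈ 3.51·10^5 PHz.

3.51·10^5 PHz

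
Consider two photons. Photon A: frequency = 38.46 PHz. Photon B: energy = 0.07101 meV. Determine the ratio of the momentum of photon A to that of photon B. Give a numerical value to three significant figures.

2.24e6

p_A = 8.501e-26 kg·m/s (from frequency = 38.46 PHz, via p = hf/c).
p_B = 3.795e-32 kg·m/s (from energy = 0.07101 meV, via p = E/c).
Ratio = 8.501e-26 / 3.795e-32 = 2.24e6.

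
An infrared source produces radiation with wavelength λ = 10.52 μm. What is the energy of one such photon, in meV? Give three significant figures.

Use h = 6.62607015 × 10^-34 J·s, c = 2.99792458 × 10^8 m/s, 1 eV = 1.602176634 × 10^-19 J.
First convert: λ = 10.52 μm = 1.052 × 10^-5 m.
For a photon E = hc/λ, so E = 1.888 × 10^-20 J.
Converting to meV: E = 117.9 meV ≈ 118 meV.

118 meV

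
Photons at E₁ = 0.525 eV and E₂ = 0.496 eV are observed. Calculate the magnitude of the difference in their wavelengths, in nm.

138 nm

Using λ = hc/E: λ₁ = 2.362 × 10^-6 m, λ₂ = 2.500 × 10^-6 m.
|Δλ| = |2.362 × 10^-6 − 2.500 × 10^-6| = 1.38 × 10^-7 m = 138 nm.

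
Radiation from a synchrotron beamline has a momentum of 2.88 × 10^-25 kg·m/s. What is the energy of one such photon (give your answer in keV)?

For a photon E = pc, so E = 8.634 × 10^-17 J.
Converting to keV: E = 0.5389 keV ≈ 0.539 keV.

0.539 keV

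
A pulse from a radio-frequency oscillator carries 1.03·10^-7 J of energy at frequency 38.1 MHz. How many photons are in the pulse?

Per-photon energy: E = 2.525·10^-26 J (from frequency = 38.1 MHz).
N = E_total / E_photon = 1.03·10^-7 J / 2.525·10^-26 J = 4.08·10^18.

4.08·10^18 photons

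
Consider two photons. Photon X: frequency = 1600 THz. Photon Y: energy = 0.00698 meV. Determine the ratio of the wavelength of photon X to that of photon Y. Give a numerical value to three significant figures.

λ_X = 1.874 × 10^-7 m (from frequency = 1600 THz, via λ = c/f).
λ_Y = 0.1776 m (from energy = 0.00698 meV, via λ = hc/E).
Ratio = 1.874 × 10^-7 / 0.1776 = 1.05 × 10^-6.

1.05 × 10^-6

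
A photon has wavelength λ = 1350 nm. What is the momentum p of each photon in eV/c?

0.918 eV/c

Convert to SI: λ = 1350 nm = 1.35e-6 m.
Since p = h/λ for a photon, p = 4.908e-28 kg·m/s.
Converting to eV/c: p = 0.9184 eV/c ≈ 0.918 eV/c.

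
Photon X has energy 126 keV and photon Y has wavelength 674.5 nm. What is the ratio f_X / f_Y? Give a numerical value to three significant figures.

f_X = 3.047e19 Hz (from energy = 126 keV, via f = E/h).
f_Y = 4.445e14 Hz (from wavelength = 674.5 nm, via f = c/λ).
Ratio = 3.047e19 / 4.445e14 = 6.85e4.

6.85e4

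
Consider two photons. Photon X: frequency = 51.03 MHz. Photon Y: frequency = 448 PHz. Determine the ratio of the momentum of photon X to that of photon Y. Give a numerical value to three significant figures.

p_X = 1.128e-34 kg·m/s (from frequency = 51.03 MHz, via p = hf/c).
p_Y = 9.902e-25 kg·m/s (from frequency = 448 PHz, via p = hf/c).
Ratio = 1.128e-34 / 9.902e-25 = 1.14e-10.

1.14e-10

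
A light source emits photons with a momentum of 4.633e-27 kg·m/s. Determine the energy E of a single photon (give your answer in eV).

Since E = pc for a photon, E = 1.389e-18 J.
Converting to eV: E = 8.669 eV ≈ 8.67 eV.

8.67 eV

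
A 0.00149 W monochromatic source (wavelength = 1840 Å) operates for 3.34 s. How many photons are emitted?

Total energy: E_total = P·t = 0.00149 × 3.34 = 0.004977 J.
Per-photon energy: E = 1.080·10^-18 J.
N = E_total / E_photon = 4.61·10^15.

4.61·10^15 photons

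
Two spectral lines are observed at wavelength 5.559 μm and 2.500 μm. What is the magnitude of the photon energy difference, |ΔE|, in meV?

Using E = hc/λ: E₁ = 3.5734 × 10^-20 J, E₂ = 7.9458 × 10^-20 J.
|ΔE| = |3.5734 × 10^-20 − 7.9458 × 10^-20| = 4.37 × 10^-20 J = 273 meV.

273 meV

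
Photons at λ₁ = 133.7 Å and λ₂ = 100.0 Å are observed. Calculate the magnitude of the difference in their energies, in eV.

Using E = hc/λ: E₁ = 1.4857 × 10^-17 J, E₂ = 1.9864 × 10^-17 J.
|ΔE| = |1.4857 × 10^-17 − 1.9864 × 10^-17| = 5.01 × 10^-18 J = 31.3 eV.

31.3 eV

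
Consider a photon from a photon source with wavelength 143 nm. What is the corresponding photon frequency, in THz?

2100 THz

(c = 2.99792458e8 m/s.)
First convert: λ = 143 nm = 1.43e-7 m.
For a photon f = c/λ, so f = 2.096e15 Hz.
Converting to THz: f = 2096 THz ≈ 2100 THz.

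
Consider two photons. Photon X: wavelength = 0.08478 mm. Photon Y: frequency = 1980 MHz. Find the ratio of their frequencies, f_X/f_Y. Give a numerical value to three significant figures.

1790

f_X = 3.536·10^12 Hz (from wavelength = 0.08478 mm, via f = c/λ).
f_Y = 1.980·10^9 Hz (from frequency = 1980 MHz, via f given directly).
Ratio = 3.536·10^12 / 1.980·10^9 = 1790.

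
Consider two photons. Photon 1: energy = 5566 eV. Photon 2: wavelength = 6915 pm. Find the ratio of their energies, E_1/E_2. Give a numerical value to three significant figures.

E_1 = 8.918 × 10^-16 J (from energy = 5566 eV, via E given directly).
E_2 = 2.873 × 10^-17 J (from wavelength = 6915 pm, via E = hc/λ).
Ratio = 8.918 × 10^-16 / 2.873 × 10^-17 = 31.0.

31.0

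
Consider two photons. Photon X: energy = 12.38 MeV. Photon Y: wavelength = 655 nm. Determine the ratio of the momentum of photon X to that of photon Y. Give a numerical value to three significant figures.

p_X = 6.616e-21 kg·m/s (from energy = 12.38 MeV, via p = E/c).
p_Y = 1.012e-27 kg·m/s (from wavelength = 655 nm, via p = h/λ).
Ratio = 6.616e-21 / 1.012e-27 = 6.54e6.

6.54e6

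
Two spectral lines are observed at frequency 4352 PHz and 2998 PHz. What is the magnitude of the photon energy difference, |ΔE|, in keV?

5.60 keV

Using E = hf: E₁ = 2.8837 × 10^-15 J, E₂ = 1.9865 × 10^-15 J.
|ΔE| = |2.8837 × 10^-15 − 1.9865 × 10^-15| = 8.97 × 10^-16 J = 5.60 keV.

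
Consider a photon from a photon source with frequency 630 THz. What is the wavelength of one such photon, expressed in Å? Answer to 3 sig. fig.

Take c = 2.99792458 × 10^8 m/s.
Convert to SI: f = 630 THz = 6.3 × 10^14 Hz.
Apply λ = c/f: λ = 4.759 × 10^-7 m.
Converting to Å: λ = 4759 Å ≈ 4760 Å.

4760 Å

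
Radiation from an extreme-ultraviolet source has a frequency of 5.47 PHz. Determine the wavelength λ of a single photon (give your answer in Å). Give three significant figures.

548 Å

First convert: f = 5.47 PHz = 5.47e15 Hz.
Apply λ = c/f: λ = 5.481e-8 m.
Converting to Å: λ = 548.1 Å ≈ 548 Å.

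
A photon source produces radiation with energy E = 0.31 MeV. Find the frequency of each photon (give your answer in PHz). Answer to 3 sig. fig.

7.50 × 10^4 PHz

Take h = 6.62607015 × 10^-34 J·s, 1 eV = 1.602176634 × 10^-19 J.
Convert to SI: E = 0.31 MeV = 4.9667 × 10^-14 J.
Since f = E/h for a photon, f = 7.496 × 10^19 Hz.
Converting to PHz: f = 74960 PHz ≈ 7.50 × 10^4 PHz.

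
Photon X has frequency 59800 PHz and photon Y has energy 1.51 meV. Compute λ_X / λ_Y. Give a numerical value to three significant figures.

6.11 × 10^-9

λ_X = 5.013 × 10^-12 m (from frequency = 59800 PHz, via λ = c/f).
λ_Y = 8.211 × 10^-4 m (from energy = 1.51 meV, via λ = hc/E).
Ratio = 5.013 × 10^-12 / 8.211 × 10^-4 = 6.11 × 10^-9.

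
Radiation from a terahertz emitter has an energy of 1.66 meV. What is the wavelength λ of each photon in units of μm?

In SI units: E = 1.66 meV = 2.6596e-22 J.
For a photon λ = hc/E, so λ = 7.469e-4 m.
Converting to μm: λ = 746.9 μm ≈ 747 μm.

747 μm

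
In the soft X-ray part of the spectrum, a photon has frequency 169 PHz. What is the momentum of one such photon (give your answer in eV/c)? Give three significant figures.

699 eV/c

Take h = 6.62607015e-34 J·s, c = 2.99792458e8 m/s, 1 eV = 1.602176634e-19 J.
Convert to SI: f = 169 PHz = 1.69e17 Hz.
The photon relation is p = hf/c, giving p = 3.735e-25 kg·m/s.
Converting to eV/c: p = 698.9 eV/c ≈ 699 eV/c.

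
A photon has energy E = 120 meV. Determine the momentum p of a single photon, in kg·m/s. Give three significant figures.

Use c = 2.99792458e8 m/s, 1 eV = 1.602176634e-19 J.
First convert: E = 120 meV = 1.9226e-20 J.
For a photon p = E/c, so p = 6.413e-29 kg·m/s.
So p ≈ 6.41e-29 kg·m/s.

6.41e-29 kg·m/s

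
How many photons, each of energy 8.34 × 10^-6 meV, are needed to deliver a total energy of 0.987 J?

7.39 × 10^26 photons

Per-photon energy: E = 1.336 × 10^-27 J (from energy = 8.34 × 10^-6 meV).
N = E_total / E_photon = 0.987 J / 1.336 × 10^-27 J = 7.39 × 10^26.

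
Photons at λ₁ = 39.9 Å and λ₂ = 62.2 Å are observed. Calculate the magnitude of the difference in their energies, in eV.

111 eV

Using E = hc/λ: E₁ = 4.979e-17 J, E₂ = 3.194e-17 J.
|ΔE| = |4.979e-17 − 3.194e-17| = 1.78e-17 J = 111 eV.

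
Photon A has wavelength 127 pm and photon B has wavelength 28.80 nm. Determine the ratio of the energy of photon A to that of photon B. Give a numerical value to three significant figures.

227

E_A = 1.564 × 10^-15 J (from wavelength = 127 pm, via E = hc/λ).
E_B = 6.897 × 10^-18 J (from wavelength = 28.80 nm, via E = hc/λ).
Ratio = 1.564 × 10^-15 / 6.897 × 10^-18 = 227.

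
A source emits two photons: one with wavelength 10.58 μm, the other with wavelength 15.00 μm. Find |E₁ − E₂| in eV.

0.0345 eV

Using E = hc/λ: E₁ = 1.8775·10^-20 J, E₂ = 1.3243·10^-20 J.
|ΔE| = |1.8775·10^-20 − 1.3243·10^-20| = 5.53·10^-21 J = 0.0345 eV.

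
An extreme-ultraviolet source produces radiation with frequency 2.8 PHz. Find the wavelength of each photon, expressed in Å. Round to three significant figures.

1070 Å

(c = 2.99792458 × 10^8 m/s.)
Convert to SI: f = 2.8 PHz = 2.8 × 10^15 Hz.
Apply λ = c/f: λ = 1.071 × 10^-7 m.
Converting to Å: λ = 1071 Å ≈ 1070 Å.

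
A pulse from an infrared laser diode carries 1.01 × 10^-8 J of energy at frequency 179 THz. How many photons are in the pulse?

Per-photon energy: E = 1.186 × 10^-19 J (from frequency = 179 THz).
N = E_total / E_photon = 1.01 × 10^-8 J / 1.186 × 10^-19 J = 8.52 × 10^10.

8.52 × 10^10 photons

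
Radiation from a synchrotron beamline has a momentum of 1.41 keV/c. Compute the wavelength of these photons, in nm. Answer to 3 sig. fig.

0.879 nm

Take h = 6.62607015e-34 J·s, c = 2.99792458e8 m/s, 1 eV = 1.602176634e-19 J.
First convert: p = 1.41 keV/c = 7.5354e-25 kg·m/s.
For a photon λ = h/p, so λ = 8.793e-10 m.
Converting to nm: λ = 0.8793 nm ≈ 0.879 nm.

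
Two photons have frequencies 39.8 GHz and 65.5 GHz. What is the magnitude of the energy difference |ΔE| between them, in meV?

0.106 meV

Using E = hf: E₁ = 2.637·10^-23 J, E₂ = 4.340·10^-23 J.
|ΔE| = |2.637·10^-23 − 4.340·10^-23| = 1.70·10^-23 J = 0.106 meV.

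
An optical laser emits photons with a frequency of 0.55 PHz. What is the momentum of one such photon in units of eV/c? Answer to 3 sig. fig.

In SI units: f = 0.55 PHz = 5.5e14 Hz.
Since p = hf/c for a photon, p = 1.216e-27 kg·m/s.
Converting to eV/c: p = 2.275 eV/c ≈ 2.27 eV/c.

2.27 eV/c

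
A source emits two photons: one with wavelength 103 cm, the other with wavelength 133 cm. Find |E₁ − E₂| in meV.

2.72e-4 meV

Using E = hc/λ: E₁ = 1.929e-25 J, E₂ = 1.494e-25 J.
|ΔE| = |1.929e-25 − 1.494e-25| = 4.35e-26 J = 2.72e-4 meV.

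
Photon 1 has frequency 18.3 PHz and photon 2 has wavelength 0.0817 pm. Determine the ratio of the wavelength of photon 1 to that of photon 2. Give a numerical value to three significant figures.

2.01 × 10^5

λ_1 = 1.638 × 10^-8 m (from frequency = 18.3 PHz, via λ = c/f).
λ_2 = 8.170 × 10^-14 m (from wavelength = 0.0817 pm, via λ given directly).
Ratio = 1.638 × 10^-8 / 8.170 × 10^-14 = 2.01 × 10^5.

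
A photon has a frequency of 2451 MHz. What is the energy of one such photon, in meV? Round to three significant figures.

0.0101 meV

Use h = 6.62607015e-34 J·s, 1 eV = 1.602176634e-19 J.
In SI units: f = 2451 MHz = 2.451e9 Hz.
For a photon E = hf, so E = 1.624e-24 J.
Converting to meV: E = 0.01014 meV ≈ 0.0101 meV.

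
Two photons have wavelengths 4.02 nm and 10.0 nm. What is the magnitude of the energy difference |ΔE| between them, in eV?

184 eV

Using E = hc/λ: E₁ = 4.941e-17 J, E₂ = 1.986e-17 J.
|ΔE| = |4.941e-17 − 1.986e-17| = 2.95e-17 J = 184 eV.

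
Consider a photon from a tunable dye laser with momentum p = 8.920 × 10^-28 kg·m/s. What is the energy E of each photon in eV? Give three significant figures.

Apply E = pc: E = 2.674 × 10^-19 J.
Converting to eV: E = 1.669 eV ≈ 1.67 eV.

1.67 eV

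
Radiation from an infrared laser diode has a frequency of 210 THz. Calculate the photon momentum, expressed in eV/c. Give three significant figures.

First convert: f = 210 THz = 2.1 × 10^14 Hz.
Apply p = hf/c: p = 4.641 × 10^-28 kg·m/s.
Converting to eV/c: p = 0.8685 eV/c ≈ 0.868 eV/c.

0.868 eV/c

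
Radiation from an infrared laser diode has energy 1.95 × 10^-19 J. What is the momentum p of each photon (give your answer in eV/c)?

Take c = 2.99792458 × 10^8 m/s, 1 eV = 1.602176634 × 10^-19 J.
Apply p = E/c: p = 6.504 × 10^-28 kg·m/s.
Converting to eV/c: p = 1.217 eV/c ≈ 1.22 eV/c.

1.22 eV/c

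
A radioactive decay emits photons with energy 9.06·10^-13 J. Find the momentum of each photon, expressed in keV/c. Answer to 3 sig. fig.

5650 keV/c

The photon relation is p = E/c, giving p = 3.022·10^-21 kg·m/s.
Converting to keV/c: p = 5655 keV/c ≈ 5650 keV/c.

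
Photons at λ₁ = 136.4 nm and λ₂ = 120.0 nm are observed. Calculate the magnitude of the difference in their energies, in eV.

Using E = hc/λ: E₁ = 1.4563·10^-18 J, E₂ = 1.6554·10^-18 J.
|ΔE| = |1.4563·10^-18 − 1.6554·10^-18| = 1.99·10^-19 J = 1.24 eV.

1.24 eV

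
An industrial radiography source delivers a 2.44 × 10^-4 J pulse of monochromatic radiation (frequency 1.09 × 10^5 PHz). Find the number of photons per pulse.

Per-photon energy: E = 7.222 × 10^-14 J (from frequency = 1.09 × 10^5 PHz).
N = E_total / E_photon = 2.44 × 10^-4 J / 7.222 × 10^-14 J = 3.38 × 10^9.

3.38 × 10^9 photons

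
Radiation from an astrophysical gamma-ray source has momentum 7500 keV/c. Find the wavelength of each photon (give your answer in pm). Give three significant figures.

Use h = 6.62607015e-34 J·s, c = 2.99792458e8 m/s, 1 eV = 1.602176634e-19 J.
First convert: p = 7500 keV/c = 4.0082e-21 kg·m/s.
Apply λ = h/p: λ = 1.653e-13 m.
Converting to pm: λ = 0.1653 pm ≈ 0.165 pm.

0.165 pm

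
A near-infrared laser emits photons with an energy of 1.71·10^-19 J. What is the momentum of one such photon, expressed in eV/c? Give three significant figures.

Take c = 2.99792458·10^8 m/s, 1 eV = 1.602176634·10^-19 J.
Since p = E/c for a photon, p = 5.704·10^-28 kg·m/s.
Converting to eV/c: p = 1.067 eV/c ≈ 1.07 eV/c.

1.07 eV/c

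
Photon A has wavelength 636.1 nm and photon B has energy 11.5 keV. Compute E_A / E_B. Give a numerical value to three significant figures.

1.69e-4

E_A = 3.123e-19 J (from wavelength = 636.1 nm, via E = hc/λ).
E_B = 1.843e-15 J (from energy = 11.5 keV, via E given directly).
Ratio = 3.123e-19 / 1.843e-15 = 1.69e-4.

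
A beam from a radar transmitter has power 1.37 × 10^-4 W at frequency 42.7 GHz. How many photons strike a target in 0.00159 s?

7.70 × 10^15 photons

Total energy: E_total = P·t = 1.37 × 10^-4 × 0.00159 = 2.178 × 10^-7 J.
Per-photon energy: E = 2.829 × 10^-23 J.
N = E_total / E_photon = 7.70 × 10^15.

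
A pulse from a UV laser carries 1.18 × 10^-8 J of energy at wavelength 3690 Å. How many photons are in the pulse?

Per-photon energy: E = 5.383 × 10^-19 J (from wavelength = 3690 Å).
N = E_total / E_photon = 1.18 × 10^-8 J / 5.383 × 10^-19 J = 2.19 × 10^10.

2.19 × 10^10 photons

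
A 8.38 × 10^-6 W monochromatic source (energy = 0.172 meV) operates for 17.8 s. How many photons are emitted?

5.41 × 10^18 photons

Total energy: E_total = P·t = 8.38 × 10^-6 × 17.8 = 1.492 × 10^-4 J.
Per-photon energy: E = 2.756 × 10^-23 J.
N = E_total / E_photon = 5.41 × 10^18.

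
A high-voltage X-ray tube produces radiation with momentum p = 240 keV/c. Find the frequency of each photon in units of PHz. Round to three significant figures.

Use h = 6.62607015·10^-34 J·s, c = 2.99792458·10^8 m/s, 1 eV = 1.602176634·10^-19 J.
First convert: p = 240 keV/c = 1.2826·10^-22 kg·m/s.
Since f = pc/h for a photon, f = 5.803·10^19 Hz.
Converting to PHz: f = 58030 PHz ≈ 5.80·10^4 PHz.

5.80·10^4 PHz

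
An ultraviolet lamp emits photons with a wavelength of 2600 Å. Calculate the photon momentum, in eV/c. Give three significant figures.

4.77 eV/c

Take h = 6.62607015 × 10^-34 J·s, c = 2.99792458 × 10^8 m/s, 1 eV = 1.602176634 × 10^-19 J.
First convert: λ = 2600 Å = 2.6 × 10^-7 m.
Since p = h/λ for a photon, p = 2.548 × 10^-27 kg·m/s.
Converting to eV/c: p = 4.769 eV/c ≈ 4.77 eV/c.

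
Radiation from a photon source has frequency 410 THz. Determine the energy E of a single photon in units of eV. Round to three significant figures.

1.70 eV

(h = 6.62607015e-34 J·s, 1 eV = 1.602176634e-19 J.)
Convert to SI: f = 410 THz = 4.1e14 Hz.
For a photon E = hf, so E = 2.717e-19 J.
Converting to eV: E = 1.696 eV ≈ 1.70 eV.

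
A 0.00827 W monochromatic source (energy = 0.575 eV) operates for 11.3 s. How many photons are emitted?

Total energy: E_total = P·t = 0.00827 × 11.3 = 0.09345 J.
Per-photon energy: E = 9.213·10^-20 J.
N = E_total / E_photon = 1.01·10^18.

1.01·10^18 photons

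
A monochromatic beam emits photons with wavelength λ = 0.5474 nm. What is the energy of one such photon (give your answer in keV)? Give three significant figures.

2.26 keV

Convert to SI: λ = 0.5474 nm = 5.474e-10 m.
Since E = hc/λ for a photon, E = 3.629e-16 J.
Converting to keV: E = 2.265 keV ≈ 2.26 keV.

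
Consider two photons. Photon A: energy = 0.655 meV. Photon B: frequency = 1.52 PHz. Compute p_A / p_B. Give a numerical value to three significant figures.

p_A = 3.501·10^-31 kg·m/s (from energy = 0.655 meV, via p = E/c).
p_B = 3.360·10^-27 kg·m/s (from frequency = 1.52 PHz, via p = hf/c).
Ratio = 3.501·10^-31 / 3.360·10^-27 = 1.04·10^-4.

1.04·10^-4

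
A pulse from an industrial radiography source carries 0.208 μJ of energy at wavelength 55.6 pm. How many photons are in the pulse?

5.82·10^7 photons

Per-photon energy: E = 3.573·10^-15 J (from wavelength = 55.6 pm).
N = E_total / E_photon = 2.08·10^-7 J / 3.573·10^-15 J = 5.82·10^7.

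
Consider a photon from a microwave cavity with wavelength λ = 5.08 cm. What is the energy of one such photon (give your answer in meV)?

0.0244 meV

Take h = 6.62607015e-34 J·s, c = 2.99792458e8 m/s, 1 eV = 1.602176634e-19 J.
First convert: λ = 5.08 cm = 0.0508 m.
The photon relation is E = hc/λ, giving E = 3.910e-24 J.
Converting to meV: E = 0.02441 meV ≈ 0.0244 meV.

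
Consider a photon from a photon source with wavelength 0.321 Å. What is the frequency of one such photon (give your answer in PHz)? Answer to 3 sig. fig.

Take c = 2.99792458e8 m/s.
In SI units: λ = 0.321 Å = 3.21e-11 m.
Apply f = c/λ: f = 9.339e18 Hz.
Converting to PHz: f = 9339 PHz ≈ 9340 PHz.

9340 PHz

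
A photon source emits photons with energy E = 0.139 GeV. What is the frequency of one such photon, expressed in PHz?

3.36 × 10^7 PHz

First convert: E = 0.139 GeV = 2.2270 × 10^-11 J.
Since f = E/h for a photon, f = 3.361 × 10^22 Hz.
Converting to PHz: f = 3.361 × 10^7 PHz ≈ 3.36 × 10^7 PHz.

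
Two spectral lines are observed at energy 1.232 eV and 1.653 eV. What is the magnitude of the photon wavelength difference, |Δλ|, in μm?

Using λ = hc/E: λ₁ = 1.0064e-6 m, λ₂ = 7.5006e-7 m.
|Δλ| = |1.0064e-6 − 7.5006e-7| = 2.56e-7 m = 0.256 μm.

0.256 μm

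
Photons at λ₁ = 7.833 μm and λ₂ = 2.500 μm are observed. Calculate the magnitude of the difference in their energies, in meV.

338 meV

Using E = hc/λ: E₁ = 2.5360e-20 J, E₂ = 7.9458e-20 J.
|ΔE| = |2.5360e-20 − 7.9458e-20| = 5.41e-20 J = 338 meV.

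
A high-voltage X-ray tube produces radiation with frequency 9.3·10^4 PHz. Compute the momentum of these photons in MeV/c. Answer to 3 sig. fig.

(h = 6.62607015·10^-34 J·s, c = 2.99792458·10^8 m/s, 1 eV = 1.602176634·10^-19 J.)
First convert: f = 9.3·10^4 PHz = 9.3·10^19 Hz.
Since p = hf/c for a photon, p = 2.056·10^-22 kg·m/s.
Converting to MeV/c: p = 0.3846 MeV/c ≈ 0.385 MeV/c.

0.385 MeV/c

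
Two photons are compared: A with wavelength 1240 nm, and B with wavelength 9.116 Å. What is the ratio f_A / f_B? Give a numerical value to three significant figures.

7.35 × 10^-4

f_A = 2.418 × 10^14 Hz (from wavelength = 1240 nm, via f = c/λ).
f_B = 3.289 × 10^17 Hz (from wavelength = 9.116 Å, via f = c/λ).
Ratio = 2.418 × 10^14 / 3.289 × 10^17 = 7.35 × 10^-4.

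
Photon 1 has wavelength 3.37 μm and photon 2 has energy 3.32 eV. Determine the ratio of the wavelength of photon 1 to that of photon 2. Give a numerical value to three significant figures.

λ_1 = 3.370e-6 m (from wavelength = 3.37 μm, via λ given directly).
λ_2 = 3.734e-7 m (from energy = 3.32 eV, via λ = hc/E).
Ratio = 3.370e-6 / 3.734e-7 = 9.02.

9.02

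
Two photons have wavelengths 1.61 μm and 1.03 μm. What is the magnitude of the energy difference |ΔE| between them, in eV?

Using E = hc/λ: E₁ = 1.234e-19 J, E₂ = 1.929e-19 J.
|ΔE| = |1.234e-19 − 1.929e-19| = 6.95e-20 J = 0.434 eV.

0.434 eV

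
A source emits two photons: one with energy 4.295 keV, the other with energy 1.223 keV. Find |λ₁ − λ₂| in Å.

7.25 Å

Using λ = hc/E: λ₁ = 2.8867 × 10^-10 m, λ₂ = 1.0138 × 10^-9 m.
|Δλ| = |2.8867 × 10^-10 − 1.0138 × 10^-9| = 7.25 × 10^-10 m = 7.25 Å.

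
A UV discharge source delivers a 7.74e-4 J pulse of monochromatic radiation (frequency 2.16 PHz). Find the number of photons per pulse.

5.41e14 photons

Per-photon energy: E = 1.431e-18 J (from frequency = 2.16 PHz).
N = E_total / E_photon = 7.74e-4 J / 1.431e-18 J = 5.41e14.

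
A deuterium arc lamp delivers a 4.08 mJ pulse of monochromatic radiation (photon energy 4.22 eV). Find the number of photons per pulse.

Per-photon energy: E = 6.761e-19 J (from energy = 4.22 eV).
N = E_total / E_photon = 0.00408 J / 6.761e-19 J = 6.03e15.

6.03e15 photons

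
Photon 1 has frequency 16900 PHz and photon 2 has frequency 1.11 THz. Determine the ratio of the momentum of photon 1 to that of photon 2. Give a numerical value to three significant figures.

p_1 = 3.735 × 10^-23 kg·m/s (from frequency = 16900 PHz, via p = hf/c).
p_2 = 2.453 × 10^-30 kg·m/s (from frequency = 1.11 THz, via p = hf/c).
Ratio = 3.735 × 10^-23 / 2.453 × 10^-30 = 1.52 × 10^7.

1.52 × 10^7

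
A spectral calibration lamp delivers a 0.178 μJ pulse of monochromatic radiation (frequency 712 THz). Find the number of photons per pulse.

Per-photon energy: E = 4.718e-19 J (from frequency = 712 THz).
N = E_total / E_photon = 1.78e-7 J / 4.718e-19 J = 3.77e11.

3.77e11 photons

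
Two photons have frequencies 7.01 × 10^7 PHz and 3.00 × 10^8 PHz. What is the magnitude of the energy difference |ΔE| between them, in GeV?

Using E = hf: E₁ = 4.645 × 10^-11 J, E₂ = 1.988 × 10^-10 J.
|ΔE| = |4.645 × 10^-11 − 1.988 × 10^-10| = 1.52 × 10^-10 J = 0.951 GeV.

0.951 GeV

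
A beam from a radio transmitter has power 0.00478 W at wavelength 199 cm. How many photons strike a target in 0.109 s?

Total energy: E_total = P·t = 0.00478 × 0.109 = 5.210e-4 J.
Per-photon energy: E = 9.982e-26 J.
N = E_total / E_photon = 5.22e21.

5.22e21 photons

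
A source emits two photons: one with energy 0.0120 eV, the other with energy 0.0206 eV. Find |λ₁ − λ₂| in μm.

Using λ = hc/E: λ₁ = 1.033·10^-4 m, λ₂ = 6.019·10^-5 m.
|Δλ| = |1.033·10^-4 − 6.019·10^-5| = 4.31·10^-5 m = 43.1 μm.

43.1 μm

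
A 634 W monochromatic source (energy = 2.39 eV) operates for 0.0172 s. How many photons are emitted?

Total energy: E_total = P·t = 634 × 0.0172 = 10.90 J.
Per-photon energy: E = 3.829 × 10^-19 J.
N = E_total / E_photon = 2.85 × 10^19.

2.85 × 10^19 photons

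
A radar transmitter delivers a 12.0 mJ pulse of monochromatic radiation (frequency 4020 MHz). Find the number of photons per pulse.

4.51e21 photons

Per-photon energy: E = 2.664e-24 J (from frequency = 4020 MHz).
N = E_total / E_photon = 0.0120 J / 2.664e-24 J = 4.51e21.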